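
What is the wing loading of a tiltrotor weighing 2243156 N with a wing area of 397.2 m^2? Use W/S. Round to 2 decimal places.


Step 1: Wing loading = W / S = 2243156 / 397.2
Step 2: Wing loading = 5647.42 N/m^2

5647.42


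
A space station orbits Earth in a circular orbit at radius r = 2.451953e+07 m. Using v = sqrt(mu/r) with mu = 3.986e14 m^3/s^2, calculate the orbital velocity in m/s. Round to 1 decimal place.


Step 1: mu / r = 3.986e14 / 2.451953e+07 = 16256429.0588
Step 2: v = sqrt(16256429.0588) = 4031.9 m/s

4031.9


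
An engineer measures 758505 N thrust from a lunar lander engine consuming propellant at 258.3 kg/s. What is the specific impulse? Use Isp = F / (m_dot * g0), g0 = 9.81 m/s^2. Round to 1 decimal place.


Step 1: m_dot * g0 = 258.3 * 9.81 = 2533.92
Step 2: Isp = 758505 / 2533.92 = 299.3 s

299.3


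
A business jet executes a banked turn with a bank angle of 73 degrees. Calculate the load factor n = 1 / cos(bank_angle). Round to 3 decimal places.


Step 1: Convert 73 degrees to radians = 1.27409
Step 2: cos(73 deg) = 0.292372
Step 3: n = 1 / 0.292372 = 3.420

3.420


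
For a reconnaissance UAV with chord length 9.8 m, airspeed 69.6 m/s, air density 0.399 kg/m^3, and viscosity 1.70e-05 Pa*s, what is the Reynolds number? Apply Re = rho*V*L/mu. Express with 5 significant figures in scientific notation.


Step 1: Numerator = rho * V * L = 0.399 * 69.6 * 9.8 = 272.14992
Step 2: Re = 272.14992 / 1.70e-05
Step 3: Re = 1.6009e+07

1.6009e+07


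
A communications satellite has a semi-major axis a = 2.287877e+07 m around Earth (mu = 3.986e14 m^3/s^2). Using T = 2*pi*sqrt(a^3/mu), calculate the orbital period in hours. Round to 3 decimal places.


Step 1: a^3 / mu = 1.197562e+22 / 3.986e14 = 3.004421e+07
Step 2: sqrt(3.004421e+07) = 5481.2595 s
Step 3: T = 2*pi * 5481.2595 = 34439.77 s
Step 4: T in hours = 34439.77 / 3600 = 9.567 hours

9.567


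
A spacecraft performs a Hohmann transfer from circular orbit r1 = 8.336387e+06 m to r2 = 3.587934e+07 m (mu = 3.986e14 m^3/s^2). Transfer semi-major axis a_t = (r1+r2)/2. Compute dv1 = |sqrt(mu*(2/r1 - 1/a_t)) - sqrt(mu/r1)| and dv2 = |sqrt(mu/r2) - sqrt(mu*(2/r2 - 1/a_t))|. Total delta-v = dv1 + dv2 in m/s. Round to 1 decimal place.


Step 1: Transfer semi-major axis a_t = (8.336387e+06 + 3.587934e+07) / 2 = 2.210786e+07 m
Step 2: v1 (circular at r1) = sqrt(mu/r1) = 6914.8 m/s
Step 3: v_t1 = sqrt(mu*(2/r1 - 1/a_t)) = 8809.04 m/s
Step 4: dv1 = |8809.04 - 6914.8| = 1894.24 m/s
Step 5: v2 (circular at r2) = 3333.09 m/s, v_t2 = 2046.74 m/s
Step 6: dv2 = |3333.09 - 2046.74| = 1286.35 m/s
Step 7: Total delta-v = 1894.24 + 1286.35 = 3180.6 m/s

3180.6


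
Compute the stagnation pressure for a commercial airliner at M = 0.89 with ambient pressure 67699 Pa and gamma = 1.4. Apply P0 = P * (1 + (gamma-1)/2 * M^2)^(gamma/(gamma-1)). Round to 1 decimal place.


Step 1: (gamma-1)/2 * M^2 = 0.2 * 0.7921 = 0.15842
Step 2: 1 + 0.15842 = 1.15842
Step 3: Exponent gamma/(gamma-1) = 3.5
Step 4: P0 = 67699 * 1.15842^3.5 = 113269.6 Pa

113269.6


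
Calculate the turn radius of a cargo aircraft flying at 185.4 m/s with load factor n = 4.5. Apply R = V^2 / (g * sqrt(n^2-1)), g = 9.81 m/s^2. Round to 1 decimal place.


Step 1: V^2 = 185.4^2 = 34373.16
Step 2: n^2 - 1 = 4.5^2 - 1 = 19.25
Step 3: sqrt(19.25) = 4.387482
Step 4: R = 34373.16 / (9.81 * 4.387482) = 798.6 m

798.6


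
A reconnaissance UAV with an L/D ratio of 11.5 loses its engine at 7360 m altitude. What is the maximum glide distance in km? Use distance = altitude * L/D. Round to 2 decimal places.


Step 1: Glide distance = altitude * L/D = 7360 * 11.5 = 84640.0 m
Step 2: Convert to km: 84640.0 / 1000 = 84.64 km

84.64


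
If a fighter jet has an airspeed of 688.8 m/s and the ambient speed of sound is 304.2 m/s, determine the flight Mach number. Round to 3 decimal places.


Step 1: M = V / a = 688.8 / 304.2
Step 2: M = 2.264

2.264


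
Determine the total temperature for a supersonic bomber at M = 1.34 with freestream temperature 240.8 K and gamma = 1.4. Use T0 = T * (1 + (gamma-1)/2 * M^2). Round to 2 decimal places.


Step 1: (gamma-1)/2 = 0.2
Step 2: M^2 = 1.7956
Step 3: 1 + 0.2 * 1.7956 = 1.35912
Step 4: T0 = 240.8 * 1.35912 = 327.28 K

327.28


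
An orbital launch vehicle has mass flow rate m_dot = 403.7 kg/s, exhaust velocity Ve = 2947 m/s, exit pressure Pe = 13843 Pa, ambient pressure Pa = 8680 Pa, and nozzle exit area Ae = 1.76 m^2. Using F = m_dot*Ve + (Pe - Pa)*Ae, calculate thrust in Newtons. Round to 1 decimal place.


Step 1: Momentum thrust = m_dot * Ve = 403.7 * 2947 = 1189703.9 N
Step 2: Pressure thrust = (Pe - Pa) * Ae = (13843 - 8680) * 1.76 = 9086.88 N
Step 3: Total thrust F = 1189703.9 + 9086.88 = 1198790.8 N

1198790.8


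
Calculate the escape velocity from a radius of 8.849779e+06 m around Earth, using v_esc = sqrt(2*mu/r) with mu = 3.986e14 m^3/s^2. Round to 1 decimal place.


Step 1: 2*mu/r = 2 * 3.986e14 / 8.849779e+06 = 90081345.5342
Step 2: v_esc = sqrt(90081345.5342) = 9491.1 m/s

9491.1


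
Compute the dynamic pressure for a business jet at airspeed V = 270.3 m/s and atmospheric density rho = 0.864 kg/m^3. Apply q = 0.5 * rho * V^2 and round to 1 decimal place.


Step 1: V^2 = 270.3^2 = 73062.09
Step 2: q = 0.5 * 0.864 * 73062.09
Step 3: q = 31562.8 Pa

31562.8


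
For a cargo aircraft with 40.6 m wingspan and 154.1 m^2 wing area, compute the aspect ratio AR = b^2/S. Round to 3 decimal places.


Step 1: b^2 = 40.6^2 = 1648.36
Step 2: AR = 1648.36 / 154.1 = 10.697

10.697


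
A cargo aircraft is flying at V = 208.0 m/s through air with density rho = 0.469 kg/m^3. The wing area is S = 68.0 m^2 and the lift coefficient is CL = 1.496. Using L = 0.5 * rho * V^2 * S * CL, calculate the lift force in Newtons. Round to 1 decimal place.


Step 1: Calculate dynamic pressure q = 0.5 * 0.469 * 208.0^2 = 0.5 * 0.469 * 43264.0 = 10145.408 Pa
Step 2: Multiply by wing area and lift coefficient: L = 10145.408 * 68.0 * 1.496
Step 3: L = 689887.744 * 1.496 = 1032072.1 N

1032072.1


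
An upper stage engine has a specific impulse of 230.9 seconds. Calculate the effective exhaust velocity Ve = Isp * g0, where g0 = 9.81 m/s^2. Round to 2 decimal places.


Step 1: Ve = Isp * g0 = 230.9 * 9.81
Step 2: Ve = 2265.13 m/s

2265.13


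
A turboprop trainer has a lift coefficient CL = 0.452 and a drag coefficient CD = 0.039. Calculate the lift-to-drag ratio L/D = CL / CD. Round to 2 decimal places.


Step 1: L/D = CL / CD = 0.452 / 0.039
Step 2: L/D = 11.59

11.59


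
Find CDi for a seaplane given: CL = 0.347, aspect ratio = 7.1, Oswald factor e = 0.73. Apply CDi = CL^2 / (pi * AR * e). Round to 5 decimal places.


Step 1: CL^2 = 0.347^2 = 0.120409
Step 2: pi * AR * e = 3.14159 * 7.1 * 0.73 = 16.282875
Step 3: CDi = 0.120409 / 16.282875 = 0.00739

0.00739


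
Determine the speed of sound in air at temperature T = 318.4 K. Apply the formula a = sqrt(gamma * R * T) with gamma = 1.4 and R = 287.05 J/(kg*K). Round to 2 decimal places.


Step 1: gamma * R * T = 1.4 * 287.05 * 318.4 = 127955.408
Step 2: a = sqrt(127955.408) = 357.71 m/s

357.71


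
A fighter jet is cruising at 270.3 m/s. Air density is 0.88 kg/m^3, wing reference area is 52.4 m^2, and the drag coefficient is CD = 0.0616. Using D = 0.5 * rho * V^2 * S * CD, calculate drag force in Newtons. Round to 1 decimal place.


Step 1: Dynamic pressure q = 0.5 * 0.88 * 270.3^2 = 32147.3196 Pa
Step 2: Drag D = q * S * CD = 32147.3196 * 52.4 * 0.0616
Step 3: D = 103766.4 N

103766.4


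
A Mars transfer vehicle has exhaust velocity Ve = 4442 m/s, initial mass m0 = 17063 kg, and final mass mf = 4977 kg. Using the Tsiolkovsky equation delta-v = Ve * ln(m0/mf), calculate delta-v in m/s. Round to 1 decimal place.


Step 1: Mass ratio m0/mf = 17063 / 4977 = 3.428371
Step 2: ln(3.428371) = 1.232085
Step 3: delta-v = 4442 * 1.232085 = 5472.9 m/s

5472.9


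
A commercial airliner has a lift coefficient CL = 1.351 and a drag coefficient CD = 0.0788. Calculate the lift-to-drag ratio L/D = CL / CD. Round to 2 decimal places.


Step 1: L/D = CL / CD = 1.351 / 0.0788
Step 2: L/D = 17.14

17.14


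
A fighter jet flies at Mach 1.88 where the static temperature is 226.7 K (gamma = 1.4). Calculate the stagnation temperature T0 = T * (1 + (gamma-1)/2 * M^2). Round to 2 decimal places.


Step 1: (gamma-1)/2 = 0.2
Step 2: M^2 = 3.5344
Step 3: 1 + 0.2 * 3.5344 = 1.70688
Step 4: T0 = 226.7 * 1.70688 = 386.95 K

386.95


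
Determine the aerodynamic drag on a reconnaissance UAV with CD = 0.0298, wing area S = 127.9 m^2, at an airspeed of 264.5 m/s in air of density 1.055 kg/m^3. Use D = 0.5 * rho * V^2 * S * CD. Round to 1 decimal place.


Step 1: Dynamic pressure q = 0.5 * 1.055 * 264.5^2 = 36904.0319 Pa
Step 2: Drag D = q * S * CD = 36904.0319 * 127.9 * 0.0298
Step 3: D = 140656.8 N

140656.8


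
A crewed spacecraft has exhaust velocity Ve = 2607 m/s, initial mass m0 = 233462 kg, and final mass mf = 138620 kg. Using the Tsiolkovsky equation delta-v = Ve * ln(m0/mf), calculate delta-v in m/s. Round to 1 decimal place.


Step 1: Mass ratio m0/mf = 233462 / 138620 = 1.684187
Step 2: ln(1.684187) = 0.521283
Step 3: delta-v = 2607 * 0.521283 = 1359.0 m/s

1359.0


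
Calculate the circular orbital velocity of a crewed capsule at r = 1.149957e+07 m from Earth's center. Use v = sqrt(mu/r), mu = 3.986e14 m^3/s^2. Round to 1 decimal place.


Step 1: mu / r = 3.986e14 / 1.149957e+07 = 34662165.6288
Step 2: v = sqrt(34662165.6288) = 5887.5 m/s

5887.5


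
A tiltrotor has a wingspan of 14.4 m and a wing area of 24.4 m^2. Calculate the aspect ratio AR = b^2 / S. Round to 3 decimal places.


Step 1: b^2 = 14.4^2 = 207.36
Step 2: AR = 207.36 / 24.4 = 8.498

8.498


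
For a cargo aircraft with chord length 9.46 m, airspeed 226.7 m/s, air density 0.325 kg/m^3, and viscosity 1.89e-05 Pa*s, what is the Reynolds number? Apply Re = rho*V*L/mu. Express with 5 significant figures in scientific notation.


Step 1: Numerator = rho * V * L = 0.325 * 226.7 * 9.46 = 696.98915
Step 2: Re = 696.98915 / 1.89e-05
Step 3: Re = 3.6878e+07

3.6878e+07


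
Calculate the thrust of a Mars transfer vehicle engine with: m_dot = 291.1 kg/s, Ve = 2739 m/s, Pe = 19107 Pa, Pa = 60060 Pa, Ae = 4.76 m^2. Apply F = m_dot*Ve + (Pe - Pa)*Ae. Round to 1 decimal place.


Step 1: Momentum thrust = m_dot * Ve = 291.1 * 2739 = 797322.9 N
Step 2: Pressure thrust = (Pe - Pa) * Ae = (19107 - 60060) * 4.76 = -194936.28 N
Step 3: Total thrust F = 797322.9 + -194936.28 = 602386.6 N

602386.6


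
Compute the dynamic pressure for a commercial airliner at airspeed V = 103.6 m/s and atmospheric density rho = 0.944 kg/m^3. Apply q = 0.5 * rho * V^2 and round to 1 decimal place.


Step 1: V^2 = 103.6^2 = 10732.96
Step 2: q = 0.5 * 0.944 * 10732.96
Step 3: q = 5066.0 Pa

5066.0


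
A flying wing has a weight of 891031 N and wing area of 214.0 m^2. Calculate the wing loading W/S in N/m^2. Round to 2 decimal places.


Step 1: Wing loading = W / S = 891031 / 214.0
Step 2: Wing loading = 4163.70 N/m^2

4163.70


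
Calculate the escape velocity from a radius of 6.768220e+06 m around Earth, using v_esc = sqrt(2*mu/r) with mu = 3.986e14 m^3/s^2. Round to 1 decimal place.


Step 1: 2*mu/r = 2 * 3.986e14 / 6.768220e+06 = 117785769.3751
Step 2: v_esc = sqrt(117785769.3751) = 10852.9 m/s

10852.9


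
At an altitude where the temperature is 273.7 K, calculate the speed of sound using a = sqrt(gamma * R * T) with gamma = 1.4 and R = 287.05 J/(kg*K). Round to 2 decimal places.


Step 1: gamma * R * T = 1.4 * 287.05 * 273.7 = 109991.819
Step 2: a = sqrt(109991.819) = 331.65 m/s

331.65


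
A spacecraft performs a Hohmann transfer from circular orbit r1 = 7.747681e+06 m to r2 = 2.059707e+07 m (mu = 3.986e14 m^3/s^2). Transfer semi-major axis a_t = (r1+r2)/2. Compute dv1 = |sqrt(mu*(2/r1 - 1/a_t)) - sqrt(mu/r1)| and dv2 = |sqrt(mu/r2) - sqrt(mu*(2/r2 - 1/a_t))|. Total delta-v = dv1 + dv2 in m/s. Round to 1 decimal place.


Step 1: Transfer semi-major axis a_t = (7.747681e+06 + 2.059707e+07) / 2 = 1.417238e+07 m
Step 2: v1 (circular at r1) = sqrt(mu/r1) = 7172.7 m/s
Step 3: v_t1 = sqrt(mu*(2/r1 - 1/a_t)) = 8646.97 m/s
Step 4: dv1 = |8646.97 - 7172.7| = 1474.27 m/s
Step 5: v2 (circular at r2) = 4399.12 m/s, v_t2 = 3252.6 m/s
Step 6: dv2 = |4399.12 - 3252.6| = 1146.52 m/s
Step 7: Total delta-v = 1474.27 + 1146.52 = 2620.8 m/s

2620.8


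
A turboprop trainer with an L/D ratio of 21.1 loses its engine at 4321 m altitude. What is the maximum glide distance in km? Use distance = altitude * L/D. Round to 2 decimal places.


Step 1: Glide distance = altitude * L/D = 4321 * 21.1 = 91173.1 m
Step 2: Convert to km: 91173.1 / 1000 = 91.17 km

91.17


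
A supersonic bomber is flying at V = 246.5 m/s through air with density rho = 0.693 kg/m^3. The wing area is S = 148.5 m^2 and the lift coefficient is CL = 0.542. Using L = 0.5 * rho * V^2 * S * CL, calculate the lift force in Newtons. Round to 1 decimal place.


Step 1: Calculate dynamic pressure q = 0.5 * 0.693 * 246.5^2 = 0.5 * 0.693 * 60762.25 = 21054.1196 Pa
Step 2: Multiply by wing area and lift coefficient: L = 21054.1196 * 148.5 * 0.542
Step 3: L = 3126536.7643 * 0.542 = 1694582.9 N

1694582.9


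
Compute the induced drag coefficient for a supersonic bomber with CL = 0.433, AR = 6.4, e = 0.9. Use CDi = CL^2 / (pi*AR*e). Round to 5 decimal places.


Step 1: CL^2 = 0.433^2 = 0.187489
Step 2: pi * AR * e = 3.14159 * 6.4 * 0.9 = 18.095574
Step 3: CDi = 0.187489 / 18.095574 = 0.01036

0.01036


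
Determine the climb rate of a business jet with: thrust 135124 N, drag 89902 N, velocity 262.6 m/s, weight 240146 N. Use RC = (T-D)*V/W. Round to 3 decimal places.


Step 1: Excess thrust = T - D = 135124 - 89902 = 45222 N
Step 2: Excess power = 45222 * 262.6 = 11875297.2 W
Step 3: RC = 11875297.2 / 240146 = 49.450 m/s

49.450


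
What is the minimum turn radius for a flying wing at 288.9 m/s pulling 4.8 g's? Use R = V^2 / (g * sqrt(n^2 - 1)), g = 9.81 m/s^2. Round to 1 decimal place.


Step 1: V^2 = 288.9^2 = 83463.21
Step 2: n^2 - 1 = 4.8^2 - 1 = 22.04
Step 3: sqrt(22.04) = 4.694678
Step 4: R = 83463.21 / (9.81 * 4.694678) = 1812.3 m

1812.3


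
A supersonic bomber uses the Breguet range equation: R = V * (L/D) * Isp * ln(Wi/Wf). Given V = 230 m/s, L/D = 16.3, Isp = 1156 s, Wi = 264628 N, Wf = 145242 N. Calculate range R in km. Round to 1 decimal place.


Step 1: Coefficient = V * (L/D) * Isp = 230 * 16.3 * 1156 = 4333844.0 m
Step 2: Wi/Wf = 264628 / 145242 = 1.82198
Step 3: ln(1.82198) = 0.599924
Step 4: R = 4333844.0 * 0.599924 = 2599975.9 m = 2600.0 km

2600.0


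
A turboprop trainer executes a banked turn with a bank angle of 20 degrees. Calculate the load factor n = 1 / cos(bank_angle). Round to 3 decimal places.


Step 1: Convert 20 degrees to radians = 0.349066
Step 2: cos(20 deg) = 0.939693
Step 3: n = 1 / 0.939693 = 1.064

1.064


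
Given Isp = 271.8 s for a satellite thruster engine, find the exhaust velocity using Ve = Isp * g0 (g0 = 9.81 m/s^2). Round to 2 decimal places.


Step 1: Ve = Isp * g0 = 271.8 * 9.81
Step 2: Ve = 2666.36 m/s

2666.36


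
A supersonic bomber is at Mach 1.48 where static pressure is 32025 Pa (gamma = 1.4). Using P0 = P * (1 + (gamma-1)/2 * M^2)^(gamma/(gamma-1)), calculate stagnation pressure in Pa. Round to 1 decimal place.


Step 1: (gamma-1)/2 * M^2 = 0.2 * 2.1904 = 0.43808
Step 2: 1 + 0.43808 = 1.43808
Step 3: Exponent gamma/(gamma-1) = 3.5
Step 4: P0 = 32025 * 1.43808^3.5 = 114216.8 Pa

114216.8


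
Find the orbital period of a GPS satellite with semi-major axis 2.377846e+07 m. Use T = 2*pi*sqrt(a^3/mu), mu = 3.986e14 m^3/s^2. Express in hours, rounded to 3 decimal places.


Step 1: a^3 / mu = 1.344470e+22 / 3.986e14 = 3.372981e+07
Step 2: sqrt(3.372981e+07) = 5807.737 s
Step 3: T = 2*pi * 5807.737 = 36491.09 s
Step 4: T in hours = 36491.09 / 3600 = 10.136 hours

10.136


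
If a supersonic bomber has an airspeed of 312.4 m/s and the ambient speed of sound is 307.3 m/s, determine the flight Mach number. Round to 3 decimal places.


Step 1: M = V / a = 312.4 / 307.3
Step 2: M = 1.017

1.017


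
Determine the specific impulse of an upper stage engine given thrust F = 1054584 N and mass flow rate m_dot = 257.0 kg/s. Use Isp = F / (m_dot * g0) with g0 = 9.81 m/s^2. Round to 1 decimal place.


Step 1: m_dot * g0 = 257.0 * 9.81 = 2521.17
Step 2: Isp = 1054584 / 2521.17 = 418.3 s

418.3


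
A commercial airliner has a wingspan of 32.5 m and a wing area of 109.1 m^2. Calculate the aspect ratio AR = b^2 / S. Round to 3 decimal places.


Step 1: b^2 = 32.5^2 = 1056.25
Step 2: AR = 1056.25 / 109.1 = 9.681

9.681


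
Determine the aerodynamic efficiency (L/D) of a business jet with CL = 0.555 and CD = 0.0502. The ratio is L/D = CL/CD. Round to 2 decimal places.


Step 1: L/D = CL / CD = 0.555 / 0.0502
Step 2: L/D = 11.06

11.06


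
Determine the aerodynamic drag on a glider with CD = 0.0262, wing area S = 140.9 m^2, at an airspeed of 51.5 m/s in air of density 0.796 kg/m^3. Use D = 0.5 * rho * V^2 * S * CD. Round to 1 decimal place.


Step 1: Dynamic pressure q = 0.5 * 0.796 * 51.5^2 = 1055.5955 Pa
Step 2: Drag D = q * S * CD = 1055.5955 * 140.9 * 0.0262
Step 3: D = 3896.8 N

3896.8


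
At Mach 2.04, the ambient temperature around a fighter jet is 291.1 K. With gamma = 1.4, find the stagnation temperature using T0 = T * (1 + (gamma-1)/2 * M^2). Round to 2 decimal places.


Step 1: (gamma-1)/2 = 0.2
Step 2: M^2 = 4.1616
Step 3: 1 + 0.2 * 4.1616 = 1.83232
Step 4: T0 = 291.1 * 1.83232 = 533.39 K

533.39


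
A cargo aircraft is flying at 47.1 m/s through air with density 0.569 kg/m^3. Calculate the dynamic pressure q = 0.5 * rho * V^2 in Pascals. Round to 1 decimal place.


Step 1: V^2 = 47.1^2 = 2218.41
Step 2: q = 0.5 * 0.569 * 2218.41
Step 3: q = 631.1 Pa

631.1


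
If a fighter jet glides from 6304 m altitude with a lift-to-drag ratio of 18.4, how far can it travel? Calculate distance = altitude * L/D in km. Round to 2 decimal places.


Step 1: Glide distance = altitude * L/D = 6304 * 18.4 = 115993.6 m
Step 2: Convert to km: 115993.6 / 1000 = 115.99 km

115.99


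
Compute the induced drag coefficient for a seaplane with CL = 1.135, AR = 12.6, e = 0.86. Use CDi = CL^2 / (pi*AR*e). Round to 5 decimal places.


Step 1: CL^2 = 1.135^2 = 1.288225
Step 2: pi * AR * e = 3.14159 * 12.6 * 0.86 = 34.042298
Step 3: CDi = 1.288225 / 34.042298 = 0.03784

0.03784


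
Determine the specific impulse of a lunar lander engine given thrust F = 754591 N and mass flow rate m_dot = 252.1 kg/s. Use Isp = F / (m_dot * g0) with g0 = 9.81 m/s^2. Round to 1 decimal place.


Step 1: m_dot * g0 = 252.1 * 9.81 = 2473.1
Step 2: Isp = 754591 / 2473.1 = 305.1 s

305.1


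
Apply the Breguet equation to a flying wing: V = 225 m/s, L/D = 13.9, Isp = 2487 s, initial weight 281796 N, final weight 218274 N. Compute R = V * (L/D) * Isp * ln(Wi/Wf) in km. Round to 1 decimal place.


Step 1: Coefficient = V * (L/D) * Isp = 225 * 13.9 * 2487 = 7778092.5 m
Step 2: Wi/Wf = 281796 / 218274 = 1.29102
Step 3: ln(1.29102) = 0.255432
Step 4: R = 7778092.5 * 0.255432 = 1986775.7 m = 1986.8 km

1986.8


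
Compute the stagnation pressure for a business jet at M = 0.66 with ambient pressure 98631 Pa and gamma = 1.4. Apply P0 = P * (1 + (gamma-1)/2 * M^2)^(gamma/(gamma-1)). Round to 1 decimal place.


Step 1: (gamma-1)/2 * M^2 = 0.2 * 0.4356 = 0.08712
Step 2: 1 + 0.08712 = 1.08712
Step 3: Exponent gamma/(gamma-1) = 3.5
Step 4: P0 = 98631 * 1.08712^3.5 = 132124.9 Pa

132124.9


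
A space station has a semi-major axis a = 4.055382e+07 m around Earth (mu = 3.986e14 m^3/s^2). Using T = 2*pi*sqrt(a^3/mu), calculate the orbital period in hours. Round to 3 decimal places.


Step 1: a^3 / mu = 6.669531e+22 / 3.986e14 = 1.673239e+08
Step 2: sqrt(1.673239e+08) = 12935.3745 s
Step 3: T = 2*pi * 12935.3745 = 81275.35 s
Step 4: T in hours = 81275.35 / 3600 = 22.576 hours

22.576


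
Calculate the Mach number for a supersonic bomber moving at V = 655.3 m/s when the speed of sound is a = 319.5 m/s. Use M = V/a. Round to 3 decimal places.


Step 1: M = V / a = 655.3 / 319.5
Step 2: M = 2.051

2.051


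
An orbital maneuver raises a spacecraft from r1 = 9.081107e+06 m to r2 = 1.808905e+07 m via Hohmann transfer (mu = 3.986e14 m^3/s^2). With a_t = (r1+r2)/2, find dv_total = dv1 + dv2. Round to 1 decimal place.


Step 1: Transfer semi-major axis a_t = (9.081107e+06 + 1.808905e+07) / 2 = 1.358508e+07 m
Step 2: v1 (circular at r1) = sqrt(mu/r1) = 6625.2 m/s
Step 3: v_t1 = sqrt(mu*(2/r1 - 1/a_t)) = 7644.97 m/s
Step 4: dv1 = |7644.97 - 6625.2| = 1019.77 m/s
Step 5: v2 (circular at r2) = 4694.19 m/s, v_t2 = 3837.95 m/s
Step 6: dv2 = |4694.19 - 3837.95| = 856.24 m/s
Step 7: Total delta-v = 1019.77 + 856.24 = 1876.0 m/s

1876.0


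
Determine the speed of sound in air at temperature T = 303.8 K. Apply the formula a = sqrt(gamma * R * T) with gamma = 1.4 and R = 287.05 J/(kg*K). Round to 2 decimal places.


Step 1: gamma * R * T = 1.4 * 287.05 * 303.8 = 122088.106
Step 2: a = sqrt(122088.106) = 349.41 m/s

349.41


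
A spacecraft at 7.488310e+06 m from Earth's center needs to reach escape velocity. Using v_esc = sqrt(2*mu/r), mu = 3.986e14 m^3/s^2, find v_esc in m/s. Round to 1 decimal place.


Step 1: 2*mu/r = 2 * 3.986e14 / 7.488310e+06 = 106459267.8455
Step 2: v_esc = sqrt(106459267.8455) = 10317.9 m/s

10317.9


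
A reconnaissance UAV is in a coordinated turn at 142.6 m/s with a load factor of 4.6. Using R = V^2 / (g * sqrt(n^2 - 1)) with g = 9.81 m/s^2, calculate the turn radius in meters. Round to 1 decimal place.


Step 1: V^2 = 142.6^2 = 20334.76
Step 2: n^2 - 1 = 4.6^2 - 1 = 20.16
Step 3: sqrt(20.16) = 4.489989
Step 4: R = 20334.76 / (9.81 * 4.489989) = 461.7 m

461.7


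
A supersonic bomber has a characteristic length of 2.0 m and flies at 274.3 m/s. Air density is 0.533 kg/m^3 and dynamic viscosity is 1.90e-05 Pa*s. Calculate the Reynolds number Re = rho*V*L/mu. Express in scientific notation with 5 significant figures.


Step 1: Numerator = rho * V * L = 0.533 * 274.3 * 2.0 = 292.4038
Step 2: Re = 292.4038 / 1.90e-05
Step 3: Re = 1.5390e+07

1.5390e+07


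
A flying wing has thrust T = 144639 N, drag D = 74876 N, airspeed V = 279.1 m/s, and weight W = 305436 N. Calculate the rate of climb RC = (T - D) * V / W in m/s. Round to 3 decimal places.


Step 1: Excess thrust = T - D = 144639 - 74876 = 69763 N
Step 2: Excess power = 69763 * 279.1 = 19470853.3 W
Step 3: RC = 19470853.3 / 305436 = 63.748 m/s

63.748


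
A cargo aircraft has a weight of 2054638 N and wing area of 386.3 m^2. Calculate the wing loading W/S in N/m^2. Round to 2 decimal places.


Step 1: Wing loading = W / S = 2054638 / 386.3
Step 2: Wing loading = 5318.76 N/m^2

5318.76


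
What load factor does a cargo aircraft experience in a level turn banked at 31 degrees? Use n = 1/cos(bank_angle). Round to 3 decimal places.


Step 1: Convert 31 degrees to radians = 0.541052
Step 2: cos(31 deg) = 0.857167
Step 3: n = 1 / 0.857167 = 1.167

1.167


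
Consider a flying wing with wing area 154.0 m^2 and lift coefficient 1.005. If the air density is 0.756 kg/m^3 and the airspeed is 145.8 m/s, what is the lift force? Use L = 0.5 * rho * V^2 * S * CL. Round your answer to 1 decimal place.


Step 1: Calculate dynamic pressure q = 0.5 * 0.756 * 145.8^2 = 0.5 * 0.756 * 21257.64 = 8035.3879 Pa
Step 2: Multiply by wing area and lift coefficient: L = 8035.3879 * 154.0 * 1.005
Step 3: L = 1237449.7397 * 1.005 = 1243637.0 N

1243637.0


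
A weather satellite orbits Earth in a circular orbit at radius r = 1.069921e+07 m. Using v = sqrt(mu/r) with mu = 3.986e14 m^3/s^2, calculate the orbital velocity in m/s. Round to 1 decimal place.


Step 1: mu / r = 3.986e14 / 1.069921e+07 = 37255087.0578
Step 2: v = sqrt(37255087.0578) = 6103.7 m/s

6103.7


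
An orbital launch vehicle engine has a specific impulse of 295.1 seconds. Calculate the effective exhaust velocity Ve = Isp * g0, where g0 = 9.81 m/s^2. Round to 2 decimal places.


Step 1: Ve = Isp * g0 = 295.1 * 9.81
Step 2: Ve = 2894.93 m/s

2894.93


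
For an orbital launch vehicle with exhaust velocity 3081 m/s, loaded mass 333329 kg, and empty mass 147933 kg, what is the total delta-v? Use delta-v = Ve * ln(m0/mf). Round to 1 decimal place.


Step 1: Mass ratio m0/mf = 333329 / 147933 = 2.253243
Step 2: ln(2.253243) = 0.812371
Step 3: delta-v = 3081 * 0.812371 = 2502.9 m/s

2502.9


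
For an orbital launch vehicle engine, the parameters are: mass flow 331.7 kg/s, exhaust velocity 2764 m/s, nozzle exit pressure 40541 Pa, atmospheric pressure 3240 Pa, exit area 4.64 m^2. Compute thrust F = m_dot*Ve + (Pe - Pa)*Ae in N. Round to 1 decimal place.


Step 1: Momentum thrust = m_dot * Ve = 331.7 * 2764 = 916818.8 N
Step 2: Pressure thrust = (Pe - Pa) * Ae = (40541 - 3240) * 4.64 = 173076.64 N
Step 3: Total thrust F = 916818.8 + 173076.64 = 1089895.4 N

1089895.4


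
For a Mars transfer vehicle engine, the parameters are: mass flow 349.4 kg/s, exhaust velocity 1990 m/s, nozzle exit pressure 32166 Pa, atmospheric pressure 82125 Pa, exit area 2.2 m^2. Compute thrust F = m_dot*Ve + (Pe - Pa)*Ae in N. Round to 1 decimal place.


Step 1: Momentum thrust = m_dot * Ve = 349.4 * 1990 = 695306.0 N
Step 2: Pressure thrust = (Pe - Pa) * Ae = (32166 - 82125) * 2.2 = -109909.8 N
Step 3: Total thrust F = 695306.0 + -109909.8 = 585396.2 N

585396.2


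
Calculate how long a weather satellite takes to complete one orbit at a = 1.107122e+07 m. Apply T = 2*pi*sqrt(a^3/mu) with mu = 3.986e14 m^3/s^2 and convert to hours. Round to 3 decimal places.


Step 1: a^3 / mu = 1.357021e+21 / 3.986e14 = 3.404467e+06
Step 2: sqrt(3.404467e+06) = 1845.1198 s
Step 3: T = 2*pi * 1845.1198 = 11593.23 s
Step 4: T in hours = 11593.23 / 3600 = 3.220 hours

3.220


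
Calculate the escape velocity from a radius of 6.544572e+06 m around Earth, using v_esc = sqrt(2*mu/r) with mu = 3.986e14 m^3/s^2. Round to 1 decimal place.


Step 1: 2*mu/r = 2 * 3.986e14 / 6.544572e+06 = 121810868.6099
Step 2: v_esc = sqrt(121810868.6099) = 11036.8 m/s

11036.8


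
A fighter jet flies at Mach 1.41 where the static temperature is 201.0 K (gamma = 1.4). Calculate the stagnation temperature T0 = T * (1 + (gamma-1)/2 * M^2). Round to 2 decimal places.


Step 1: (gamma-1)/2 = 0.2
Step 2: M^2 = 1.9881
Step 3: 1 + 0.2 * 1.9881 = 1.39762
Step 4: T0 = 201.0 * 1.39762 = 280.92 K

280.92


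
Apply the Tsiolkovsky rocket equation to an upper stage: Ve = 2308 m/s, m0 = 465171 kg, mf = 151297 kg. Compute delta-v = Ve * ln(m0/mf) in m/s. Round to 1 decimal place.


Step 1: Mass ratio m0/mf = 465171 / 151297 = 3.074555
Step 2: ln(3.074555) = 1.12316
Step 3: delta-v = 2308 * 1.12316 = 2592.3 m/s

2592.3


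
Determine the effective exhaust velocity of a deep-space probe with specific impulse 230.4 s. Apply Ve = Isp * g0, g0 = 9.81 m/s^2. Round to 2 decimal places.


Step 1: Ve = Isp * g0 = 230.4 * 9.81
Step 2: Ve = 2260.22 m/s

2260.22


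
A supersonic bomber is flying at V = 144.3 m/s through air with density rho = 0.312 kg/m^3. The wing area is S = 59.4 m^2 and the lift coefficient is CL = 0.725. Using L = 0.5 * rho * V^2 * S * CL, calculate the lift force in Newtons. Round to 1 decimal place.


Step 1: Calculate dynamic pressure q = 0.5 * 0.312 * 144.3^2 = 0.5 * 0.312 * 20822.49 = 3248.3084 Pa
Step 2: Multiply by wing area and lift coefficient: L = 3248.3084 * 59.4 * 0.725
Step 3: L = 192949.5213 * 0.725 = 139888.4 N

139888.4


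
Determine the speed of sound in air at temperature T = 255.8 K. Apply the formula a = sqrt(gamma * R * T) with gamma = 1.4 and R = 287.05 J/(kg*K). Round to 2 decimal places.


Step 1: gamma * R * T = 1.4 * 287.05 * 255.8 = 102798.346
Step 2: a = sqrt(102798.346) = 320.62 m/s

320.62


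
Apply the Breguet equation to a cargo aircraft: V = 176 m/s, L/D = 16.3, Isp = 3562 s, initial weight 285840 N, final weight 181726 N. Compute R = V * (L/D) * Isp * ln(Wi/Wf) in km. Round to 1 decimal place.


Step 1: Coefficient = V * (L/D) * Isp = 176 * 16.3 * 3562 = 10218665.6 m
Step 2: Wi/Wf = 285840 / 181726 = 1.572917
Step 3: ln(1.572917) = 0.452932
Step 4: R = 10218665.6 * 0.452932 = 4628362.2 m = 4628.4 km

4628.4


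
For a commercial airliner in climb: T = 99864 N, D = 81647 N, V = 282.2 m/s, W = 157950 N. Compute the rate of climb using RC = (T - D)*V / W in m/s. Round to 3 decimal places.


Step 1: Excess thrust = T - D = 99864 - 81647 = 18217 N
Step 2: Excess power = 18217 * 282.2 = 5140837.4 W
Step 3: RC = 5140837.4 / 157950 = 32.547 m/s

32.547


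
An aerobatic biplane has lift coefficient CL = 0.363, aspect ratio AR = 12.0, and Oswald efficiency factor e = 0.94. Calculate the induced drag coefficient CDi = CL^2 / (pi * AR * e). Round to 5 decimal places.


Step 1: CL^2 = 0.363^2 = 0.131769
Step 2: pi * AR * e = 3.14159 * 12.0 * 0.94 = 35.437165
Step 3: CDi = 0.131769 / 35.437165 = 0.00372

0.00372


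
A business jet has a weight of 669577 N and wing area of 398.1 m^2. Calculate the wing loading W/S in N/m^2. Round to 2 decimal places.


Step 1: Wing loading = W / S = 669577 / 398.1
Step 2: Wing loading = 1681.93 N/m^2

1681.93


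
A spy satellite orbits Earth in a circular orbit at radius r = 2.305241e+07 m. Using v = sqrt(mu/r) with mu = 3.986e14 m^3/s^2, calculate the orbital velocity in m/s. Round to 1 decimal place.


Step 1: mu / r = 3.986e14 / 2.305241e+07 = 17291033.7791
Step 2: v = sqrt(17291033.7791) = 4158.2 m/s

4158.2


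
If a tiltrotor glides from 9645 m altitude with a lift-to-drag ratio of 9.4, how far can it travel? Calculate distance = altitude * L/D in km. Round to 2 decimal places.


Step 1: Glide distance = altitude * L/D = 9645 * 9.4 = 90663.0 m
Step 2: Convert to km: 90663.0 / 1000 = 90.66 km

90.66


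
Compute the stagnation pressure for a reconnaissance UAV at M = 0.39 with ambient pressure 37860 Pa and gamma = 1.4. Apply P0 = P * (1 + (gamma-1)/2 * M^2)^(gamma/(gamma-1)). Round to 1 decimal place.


Step 1: (gamma-1)/2 * M^2 = 0.2 * 0.1521 = 0.03042
Step 2: 1 + 0.03042 = 1.03042
Step 3: Exponent gamma/(gamma-1) = 3.5
Step 4: P0 = 37860 * 1.03042^3.5 = 42046.6 Pa

42046.6


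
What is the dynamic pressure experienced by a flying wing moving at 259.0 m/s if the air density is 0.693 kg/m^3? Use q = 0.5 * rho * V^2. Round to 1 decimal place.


Step 1: V^2 = 259.0^2 = 67081.0
Step 2: q = 0.5 * 0.693 * 67081.0
Step 3: q = 23243.6 Pa

23243.6


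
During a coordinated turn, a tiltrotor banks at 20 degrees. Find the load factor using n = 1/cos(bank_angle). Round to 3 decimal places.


Step 1: Convert 20 degrees to radians = 0.349066
Step 2: cos(20 deg) = 0.939693
Step 3: n = 1 / 0.939693 = 1.064

1.064


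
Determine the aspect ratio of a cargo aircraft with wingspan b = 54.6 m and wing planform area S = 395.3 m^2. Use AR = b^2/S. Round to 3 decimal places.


Step 1: b^2 = 54.6^2 = 2981.16
Step 2: AR = 2981.16 / 395.3 = 7.542

7.542


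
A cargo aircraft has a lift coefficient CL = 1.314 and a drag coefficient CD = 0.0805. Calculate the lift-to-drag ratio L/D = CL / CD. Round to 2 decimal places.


Step 1: L/D = CL / CD = 1.314 / 0.0805
Step 2: L/D = 16.32

16.32


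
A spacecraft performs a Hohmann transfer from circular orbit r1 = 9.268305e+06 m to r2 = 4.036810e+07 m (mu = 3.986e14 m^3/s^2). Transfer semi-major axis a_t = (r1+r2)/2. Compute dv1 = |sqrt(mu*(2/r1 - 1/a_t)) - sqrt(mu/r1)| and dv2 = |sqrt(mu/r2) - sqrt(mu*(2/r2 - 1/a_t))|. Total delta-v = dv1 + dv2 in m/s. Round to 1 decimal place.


Step 1: Transfer semi-major axis a_t = (9.268305e+06 + 4.036810e+07) / 2 = 2.481820e+07 m
Step 2: v1 (circular at r1) = sqrt(mu/r1) = 6557.96 m/s
Step 3: v_t1 = sqrt(mu*(2/r1 - 1/a_t)) = 8363.78 m/s
Step 4: dv1 = |8363.78 - 6557.96| = 1805.82 m/s
Step 5: v2 (circular at r2) = 3142.31 m/s, v_t2 = 1920.28 m/s
Step 6: dv2 = |3142.31 - 1920.28| = 1222.03 m/s
Step 7: Total delta-v = 1805.82 + 1222.03 = 3027.9 m/s

3027.9


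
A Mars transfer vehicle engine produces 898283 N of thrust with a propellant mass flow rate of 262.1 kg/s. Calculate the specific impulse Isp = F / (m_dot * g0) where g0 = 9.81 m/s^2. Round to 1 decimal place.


Step 1: m_dot * g0 = 262.1 * 9.81 = 2571.2
Step 2: Isp = 898283 / 2571.2 = 349.4 s

349.4


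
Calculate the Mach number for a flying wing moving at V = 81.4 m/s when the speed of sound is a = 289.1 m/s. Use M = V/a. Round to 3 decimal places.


Step 1: M = V / a = 81.4 / 289.1
Step 2: M = 0.282

0.282


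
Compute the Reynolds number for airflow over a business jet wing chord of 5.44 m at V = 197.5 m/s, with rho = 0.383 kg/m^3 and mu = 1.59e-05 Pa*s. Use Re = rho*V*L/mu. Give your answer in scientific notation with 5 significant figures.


Step 1: Numerator = rho * V * L = 0.383 * 197.5 * 5.44 = 411.4952
Step 2: Re = 411.4952 / 1.59e-05
Step 3: Re = 2.5880e+07

2.5880e+07


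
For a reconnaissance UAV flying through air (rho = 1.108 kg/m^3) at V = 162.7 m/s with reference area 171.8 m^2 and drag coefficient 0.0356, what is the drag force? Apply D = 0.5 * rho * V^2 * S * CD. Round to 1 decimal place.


Step 1: Dynamic pressure q = 0.5 * 1.108 * 162.7^2 = 14665.0947 Pa
Step 2: Drag D = q * S * CD = 14665.0947 * 171.8 * 0.0356
Step 3: D = 89692.9 N

89692.9


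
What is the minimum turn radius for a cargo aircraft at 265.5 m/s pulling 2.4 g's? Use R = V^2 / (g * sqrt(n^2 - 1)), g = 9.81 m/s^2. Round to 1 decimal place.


Step 1: V^2 = 265.5^2 = 70490.25
Step 2: n^2 - 1 = 2.4^2 - 1 = 4.76
Step 3: sqrt(4.76) = 2.181742
Step 4: R = 70490.25 / (9.81 * 2.181742) = 3293.5 m

3293.5


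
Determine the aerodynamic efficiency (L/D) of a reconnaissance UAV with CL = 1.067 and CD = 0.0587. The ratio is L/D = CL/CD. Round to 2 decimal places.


Step 1: L/D = CL / CD = 1.067 / 0.0587
Step 2: L/D = 18.18

18.18


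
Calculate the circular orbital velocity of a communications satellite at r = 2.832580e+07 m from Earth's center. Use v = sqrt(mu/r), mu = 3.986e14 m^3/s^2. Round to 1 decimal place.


Step 1: mu / r = 3.986e14 / 2.832580e+07 = 14071976.7844
Step 2: v = sqrt(14071976.7844) = 3751.3 m/s

3751.3


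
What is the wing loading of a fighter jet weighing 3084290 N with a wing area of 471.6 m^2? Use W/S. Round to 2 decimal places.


Step 1: Wing loading = W / S = 3084290 / 471.6
Step 2: Wing loading = 6540.06 N/m^2

6540.06


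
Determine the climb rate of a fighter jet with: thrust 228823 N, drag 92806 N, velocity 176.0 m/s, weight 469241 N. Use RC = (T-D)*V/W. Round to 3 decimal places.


Step 1: Excess thrust = T - D = 228823 - 92806 = 136017 N
Step 2: Excess power = 136017 * 176.0 = 23938992.0 W
Step 3: RC = 23938992.0 / 469241 = 51.016 m/s

51.016


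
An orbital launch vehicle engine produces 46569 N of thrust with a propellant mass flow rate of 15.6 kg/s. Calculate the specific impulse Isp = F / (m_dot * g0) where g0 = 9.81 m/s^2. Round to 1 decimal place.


Step 1: m_dot * g0 = 15.6 * 9.81 = 153.04
Step 2: Isp = 46569 / 153.04 = 304.3 s

304.3


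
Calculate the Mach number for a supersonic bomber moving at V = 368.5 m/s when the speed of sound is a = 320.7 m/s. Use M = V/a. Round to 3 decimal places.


Step 1: M = V / a = 368.5 / 320.7
Step 2: M = 1.149

1.149


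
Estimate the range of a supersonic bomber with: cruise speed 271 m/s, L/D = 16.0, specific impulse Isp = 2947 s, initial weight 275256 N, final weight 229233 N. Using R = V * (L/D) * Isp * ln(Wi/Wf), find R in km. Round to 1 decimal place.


Step 1: Coefficient = V * (L/D) * Isp = 271 * 16.0 * 2947 = 12778192.0 m
Step 2: Wi/Wf = 275256 / 229233 = 1.20077
Step 3: ln(1.20077) = 0.182963
Step 4: R = 12778192.0 * 0.182963 = 2337931.5 m = 2337.9 km

2337.9


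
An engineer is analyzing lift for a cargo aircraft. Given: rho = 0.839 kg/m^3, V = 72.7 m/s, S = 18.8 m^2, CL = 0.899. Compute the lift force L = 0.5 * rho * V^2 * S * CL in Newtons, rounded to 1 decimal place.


Step 1: Calculate dynamic pressure q = 0.5 * 0.839 * 72.7^2 = 0.5 * 0.839 * 5285.29 = 2217.1792 Pa
Step 2: Multiply by wing area and lift coefficient: L = 2217.1792 * 18.8 * 0.899
Step 3: L = 41682.9681 * 0.899 = 37473.0 N

37473.0


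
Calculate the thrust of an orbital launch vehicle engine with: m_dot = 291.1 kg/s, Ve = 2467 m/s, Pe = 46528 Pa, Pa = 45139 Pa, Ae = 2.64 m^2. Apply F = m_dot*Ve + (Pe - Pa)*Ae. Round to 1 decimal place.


Step 1: Momentum thrust = m_dot * Ve = 291.1 * 2467 = 718143.7 N
Step 2: Pressure thrust = (Pe - Pa) * Ae = (46528 - 45139) * 2.64 = 3666.96 N
Step 3: Total thrust F = 718143.7 + 3666.96 = 721810.7 N

721810.7


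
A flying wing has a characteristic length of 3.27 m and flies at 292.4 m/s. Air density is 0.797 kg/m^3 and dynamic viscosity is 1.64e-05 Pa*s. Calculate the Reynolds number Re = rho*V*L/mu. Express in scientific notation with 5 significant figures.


Step 1: Numerator = rho * V * L = 0.797 * 292.4 * 3.27 = 762.049956
Step 2: Re = 762.049956 / 1.64e-05
Step 3: Re = 4.6466e+07

4.6466e+07


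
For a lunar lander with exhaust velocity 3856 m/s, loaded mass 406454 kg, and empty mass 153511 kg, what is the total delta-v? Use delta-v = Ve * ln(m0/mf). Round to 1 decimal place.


Step 1: Mass ratio m0/mf = 406454 / 153511 = 2.647719
Step 2: ln(2.647719) = 0.973699
Step 3: delta-v = 3856 * 0.973699 = 3754.6 m/s

3754.6


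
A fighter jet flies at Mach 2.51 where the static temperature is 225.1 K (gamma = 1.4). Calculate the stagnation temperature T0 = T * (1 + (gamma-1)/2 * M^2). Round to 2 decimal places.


Step 1: (gamma-1)/2 = 0.2
Step 2: M^2 = 6.3001
Step 3: 1 + 0.2 * 6.3001 = 2.26002
Step 4: T0 = 225.1 * 2.26002 = 508.73 K

508.73


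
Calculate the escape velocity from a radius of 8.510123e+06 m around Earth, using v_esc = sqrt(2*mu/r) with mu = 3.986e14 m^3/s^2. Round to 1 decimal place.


Step 1: 2*mu/r = 2 * 3.986e14 / 8.510123e+06 = 93676671.8883
Step 2: v_esc = sqrt(93676671.8883) = 9678.7 m/s

9678.7


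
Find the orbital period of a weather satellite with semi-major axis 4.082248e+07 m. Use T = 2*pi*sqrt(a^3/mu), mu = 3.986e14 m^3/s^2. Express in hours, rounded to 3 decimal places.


Step 1: a^3 / mu = 6.802964e+22 / 3.986e14 = 1.706714e+08
Step 2: sqrt(1.706714e+08) = 13064.1281 s
Step 3: T = 2*pi * 13064.1281 = 82084.34 s
Step 4: T in hours = 82084.34 / 3600 = 22.801 hours

22.801


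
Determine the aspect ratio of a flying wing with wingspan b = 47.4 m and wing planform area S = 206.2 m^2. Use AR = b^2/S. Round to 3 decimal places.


Step 1: b^2 = 47.4^2 = 2246.76
Step 2: AR = 2246.76 / 206.2 = 10.896

10.896


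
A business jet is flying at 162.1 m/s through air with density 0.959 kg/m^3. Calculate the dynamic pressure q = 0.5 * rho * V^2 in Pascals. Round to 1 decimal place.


Step 1: V^2 = 162.1^2 = 26276.41
Step 2: q = 0.5 * 0.959 * 26276.41
Step 3: q = 12599.5 Pa

12599.5


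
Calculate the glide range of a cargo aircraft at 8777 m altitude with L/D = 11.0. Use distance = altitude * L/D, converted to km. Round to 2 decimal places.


Step 1: Glide distance = altitude * L/D = 8777 * 11.0 = 96547.0 m
Step 2: Convert to km: 96547.0 / 1000 = 96.55 km

96.55


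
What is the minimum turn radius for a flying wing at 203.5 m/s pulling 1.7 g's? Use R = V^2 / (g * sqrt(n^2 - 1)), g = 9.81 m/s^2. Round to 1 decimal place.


Step 1: V^2 = 203.5^2 = 41412.25
Step 2: n^2 - 1 = 1.7^2 - 1 = 1.89
Step 3: sqrt(1.89) = 1.374773
Step 4: R = 41412.25 / (9.81 * 1.374773) = 3070.6 m

3070.6


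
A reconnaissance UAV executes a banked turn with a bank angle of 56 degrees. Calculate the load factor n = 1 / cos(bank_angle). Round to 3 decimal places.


Step 1: Convert 56 degrees to radians = 0.977384
Step 2: cos(56 deg) = 0.559193
Step 3: n = 1 / 0.559193 = 1.788

1.788
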